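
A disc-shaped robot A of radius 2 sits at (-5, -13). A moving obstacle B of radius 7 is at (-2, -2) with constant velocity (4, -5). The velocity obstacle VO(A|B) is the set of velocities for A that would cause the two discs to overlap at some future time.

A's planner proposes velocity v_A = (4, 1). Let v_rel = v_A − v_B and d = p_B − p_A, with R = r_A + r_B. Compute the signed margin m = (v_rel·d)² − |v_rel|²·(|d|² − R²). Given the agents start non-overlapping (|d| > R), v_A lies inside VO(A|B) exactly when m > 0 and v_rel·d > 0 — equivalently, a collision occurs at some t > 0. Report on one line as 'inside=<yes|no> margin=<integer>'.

d = (3, 11),  |d|² = 130;  R = 2+7 = 9,  c = 130−9² = 49
v_rel = (0, 6),  |v_rel|² = 36;  v_rel·d = (0)·(3) + (6)·(11) = 66
36·t² − 132·t + 49 = 0  ⇒  m = 66² − 36·49 = 2592
m = 2592 > 0,  v_rel·d = 66 > 0  ⇒  inside

inside=yes margin=2592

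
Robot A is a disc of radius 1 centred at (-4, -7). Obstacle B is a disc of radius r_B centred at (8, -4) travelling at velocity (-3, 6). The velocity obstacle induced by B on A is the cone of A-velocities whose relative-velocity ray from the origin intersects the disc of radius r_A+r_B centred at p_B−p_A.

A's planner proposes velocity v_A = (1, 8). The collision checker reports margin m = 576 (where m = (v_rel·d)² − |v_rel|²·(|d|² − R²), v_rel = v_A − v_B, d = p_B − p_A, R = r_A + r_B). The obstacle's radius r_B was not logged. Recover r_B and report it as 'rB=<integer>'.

m = 576
d = (12, 3);  v_rel = (4, 2),  |v_rel|² = 20
v_rel×d = (4)·(3) − (2)·(12) = -12
since m = R²·20 − (-12)²:  R² = (144 + 576) / 20 = 36
R = √36 = 6  ⇒  r_B = 6 − 1 = 5

rB=5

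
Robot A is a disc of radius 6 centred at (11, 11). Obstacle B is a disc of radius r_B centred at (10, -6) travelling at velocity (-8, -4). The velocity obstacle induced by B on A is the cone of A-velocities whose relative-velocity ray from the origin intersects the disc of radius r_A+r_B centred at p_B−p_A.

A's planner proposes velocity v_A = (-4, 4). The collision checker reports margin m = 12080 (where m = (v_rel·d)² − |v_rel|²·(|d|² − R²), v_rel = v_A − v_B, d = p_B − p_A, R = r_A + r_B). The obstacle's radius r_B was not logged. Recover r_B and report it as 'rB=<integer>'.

m = 12080
d = (-1, -17);  v_rel = (4, 8),  |v_rel|² = 80
v_rel×d = (4)·(-17) − (8)·(-1) = -60
since m = R²·80 − (-60)²:  R² = (3600 + 12080) / 80 = 196
R = √196 = 14  ⇒  r_B = 14 − 6 = 8

rB=8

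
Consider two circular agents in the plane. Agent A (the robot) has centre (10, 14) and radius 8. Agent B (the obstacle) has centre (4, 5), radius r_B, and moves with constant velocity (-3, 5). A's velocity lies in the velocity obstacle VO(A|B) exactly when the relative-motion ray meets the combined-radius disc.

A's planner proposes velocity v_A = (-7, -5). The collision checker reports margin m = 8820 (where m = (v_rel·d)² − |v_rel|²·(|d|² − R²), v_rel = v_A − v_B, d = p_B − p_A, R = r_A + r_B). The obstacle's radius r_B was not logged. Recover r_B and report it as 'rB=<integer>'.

m = 8820
d = (-6, -9);  v_rel = (-4, -10),  |v_rel|² = 116
v_rel×d = (-4)·(-9) − (-10)·(-6) = -24
since m = R²·116 − (-24)²:  R² = (576 + 8820) / 116 = 81
R = √81 = 9  ⇒  r_B = 9 − 8 = 1

rB=1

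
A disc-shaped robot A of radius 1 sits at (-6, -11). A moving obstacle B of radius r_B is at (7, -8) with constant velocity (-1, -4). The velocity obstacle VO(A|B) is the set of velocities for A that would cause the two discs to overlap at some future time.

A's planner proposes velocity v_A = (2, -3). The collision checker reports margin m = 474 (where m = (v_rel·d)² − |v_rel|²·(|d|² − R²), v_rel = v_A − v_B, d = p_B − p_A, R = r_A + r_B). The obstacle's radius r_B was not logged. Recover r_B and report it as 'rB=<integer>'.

m = 474
d = (13, 3);  v_rel = (3, 1),  |v_rel|² = 10
v_rel×d = (3)·(3) − (1)·(13) = -4
since m = R²·10 − (-4)²:  R² = (16 + 474) / 10 = 49
R = √49 = 7  ⇒  r_B = 7 − 1 = 6

rB=6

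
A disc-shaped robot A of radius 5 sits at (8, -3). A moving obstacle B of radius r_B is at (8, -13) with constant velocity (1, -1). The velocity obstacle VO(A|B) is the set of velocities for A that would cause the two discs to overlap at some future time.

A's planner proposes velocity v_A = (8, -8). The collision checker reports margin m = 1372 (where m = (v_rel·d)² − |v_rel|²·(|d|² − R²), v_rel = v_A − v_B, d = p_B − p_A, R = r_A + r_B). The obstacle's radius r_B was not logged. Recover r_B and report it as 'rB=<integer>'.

m = 1372
d = (0, -10);  v_rel = (7, -7),  |v_rel|² = 98
v_rel×d = (7)·(-10) − (-7)·(0) = -70
since m = R²·98 − (-70)²:  R² = (4900 + 1372) / 98 = 64
R = √64 = 8  ⇒  r_B = 8 − 5 = 3

rB=3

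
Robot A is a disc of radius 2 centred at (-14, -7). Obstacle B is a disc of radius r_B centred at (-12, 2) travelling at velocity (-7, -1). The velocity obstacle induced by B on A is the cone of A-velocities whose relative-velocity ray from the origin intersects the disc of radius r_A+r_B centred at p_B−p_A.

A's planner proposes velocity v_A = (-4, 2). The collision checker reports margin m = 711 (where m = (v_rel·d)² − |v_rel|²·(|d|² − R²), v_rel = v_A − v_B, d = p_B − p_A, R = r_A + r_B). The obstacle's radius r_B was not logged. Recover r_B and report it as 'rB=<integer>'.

m = 711
d = (2, 9);  v_rel = (3, 3),  |v_rel|² = 18
v_rel×d = (3)·(9) − (3)·(2) = 21
since m = R²·18 − 21²:  R² = (441 + 711) / 18 = 64
R = √64 = 8  ⇒  r_B = 8 − 2 = 6

rB=6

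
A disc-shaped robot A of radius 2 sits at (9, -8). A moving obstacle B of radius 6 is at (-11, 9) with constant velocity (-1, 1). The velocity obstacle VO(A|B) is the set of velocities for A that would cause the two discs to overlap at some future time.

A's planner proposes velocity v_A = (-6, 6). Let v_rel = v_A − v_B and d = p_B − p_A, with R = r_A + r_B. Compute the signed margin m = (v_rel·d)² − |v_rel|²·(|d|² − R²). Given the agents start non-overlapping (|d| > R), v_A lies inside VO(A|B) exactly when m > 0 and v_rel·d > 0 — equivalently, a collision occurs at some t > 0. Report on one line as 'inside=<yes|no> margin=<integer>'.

d = (-20, 17),  |d|² = 689;  R = 2+6 = 8,  c = 689−8² = 625
v_rel = (-5, 5),  |v_rel|² = 50;  v_rel·d = (-5)·(-20) + (5)·(17) = 185
50·t² − 370·t + 625 = 0  ⇒  m = 185² − 50·625 = 2975
m = 2975 > 0,  v_rel·d = 185 > 0  ⇒  inside

inside=yes margin=2975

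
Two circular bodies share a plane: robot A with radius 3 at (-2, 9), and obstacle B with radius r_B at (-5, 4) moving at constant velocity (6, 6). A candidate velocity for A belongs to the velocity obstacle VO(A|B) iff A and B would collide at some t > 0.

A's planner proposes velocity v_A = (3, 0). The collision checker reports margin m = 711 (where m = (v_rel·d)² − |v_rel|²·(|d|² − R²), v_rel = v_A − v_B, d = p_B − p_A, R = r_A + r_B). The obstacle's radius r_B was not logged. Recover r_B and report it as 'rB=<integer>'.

m = 711
d = (-3, -5);  v_rel = (-3, -6),  |v_rel|² = 45
v_rel×d = (-3)·(-5) − (-6)·(-3) = -3
since m = R²·45 − (-3)²:  R² = (9 + 711) / 45 = 16
R = √16 = 4  ⇒  r_B = 4 − 3 = 1

rB=1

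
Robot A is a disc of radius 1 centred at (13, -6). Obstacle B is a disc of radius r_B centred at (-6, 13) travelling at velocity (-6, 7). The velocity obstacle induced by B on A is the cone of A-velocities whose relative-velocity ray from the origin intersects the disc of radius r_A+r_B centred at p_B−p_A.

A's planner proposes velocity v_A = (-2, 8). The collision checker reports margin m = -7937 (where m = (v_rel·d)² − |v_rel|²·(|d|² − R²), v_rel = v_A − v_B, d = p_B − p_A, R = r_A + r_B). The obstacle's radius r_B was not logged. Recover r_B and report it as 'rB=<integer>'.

m = -7937
d = (-19, 19);  v_rel = (4, 1),  |v_rel|² = 17
v_rel×d = (4)·(19) − (1)·(-19) = 95
since m = R²·17 − 95²:  R² = (9025 + -7937) / 17 = 64
R = √64 = 8  ⇒  r_B = 8 − 1 = 7

rB=7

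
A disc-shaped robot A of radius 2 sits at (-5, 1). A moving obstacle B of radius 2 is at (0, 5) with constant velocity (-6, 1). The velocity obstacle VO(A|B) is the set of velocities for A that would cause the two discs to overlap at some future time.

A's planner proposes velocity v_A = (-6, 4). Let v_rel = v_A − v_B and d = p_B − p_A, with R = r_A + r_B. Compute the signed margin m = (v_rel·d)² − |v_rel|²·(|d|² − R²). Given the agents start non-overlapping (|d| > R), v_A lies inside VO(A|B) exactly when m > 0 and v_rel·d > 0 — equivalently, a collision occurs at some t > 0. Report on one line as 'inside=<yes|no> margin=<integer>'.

d = (5, 4),  |d|² = 41;  R = 2+2 = 4,  c = 41−4² = 25
v_rel = (0, 3),  |v_rel|² = 9;  v_rel·d = (0)·(5) + (3)·(4) = 12
9·t² − 24·t + 25 = 0  ⇒  m = 12² − 9·25 = -81
m = -81 < 0,  v_rel·d = 12 > 0  ⇒  outside

inside=no margin=-81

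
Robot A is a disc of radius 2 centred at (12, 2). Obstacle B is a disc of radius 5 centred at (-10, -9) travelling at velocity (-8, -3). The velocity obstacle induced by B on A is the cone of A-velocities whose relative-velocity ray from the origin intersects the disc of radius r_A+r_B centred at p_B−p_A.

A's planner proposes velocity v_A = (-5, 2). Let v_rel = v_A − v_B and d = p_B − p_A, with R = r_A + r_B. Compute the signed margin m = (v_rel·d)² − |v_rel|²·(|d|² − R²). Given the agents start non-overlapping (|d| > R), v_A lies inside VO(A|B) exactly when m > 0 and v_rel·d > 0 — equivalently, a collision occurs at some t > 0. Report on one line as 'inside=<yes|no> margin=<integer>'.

d = (-22, -11),  |d|² = 605;  R = 2+5 = 7,  c = 605−7² = 556
v_rel = (3, 5),  |v_rel|² = 34;  v_rel·d = (3)·(-22) + (5)·(-11) = -121
34·t² + 242·t + 556 = 0  ⇒  m = (-121)² − 34·556 = -4263
m = -4263 < 0,  v_rel·d = -121 < 0  ⇒  outside

inside=no margin=-4263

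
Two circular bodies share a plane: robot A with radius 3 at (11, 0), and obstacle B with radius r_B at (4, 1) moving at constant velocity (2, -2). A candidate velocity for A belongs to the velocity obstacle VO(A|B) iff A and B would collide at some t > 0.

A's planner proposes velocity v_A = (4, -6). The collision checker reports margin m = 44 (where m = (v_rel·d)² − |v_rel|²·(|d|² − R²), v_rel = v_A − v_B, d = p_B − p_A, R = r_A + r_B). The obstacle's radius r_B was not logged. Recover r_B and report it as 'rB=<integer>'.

m = 44
d = (-7, 1);  v_rel = (2, -4),  |v_rel|² = 20
v_rel×d = (2)·(1) − (-4)·(-7) = -26
since m = R²·20 − (-26)²:  R² = (676 + 44) / 20 = 36
R = √36 = 6  ⇒  r_B = 6 − 3 = 3

rB=3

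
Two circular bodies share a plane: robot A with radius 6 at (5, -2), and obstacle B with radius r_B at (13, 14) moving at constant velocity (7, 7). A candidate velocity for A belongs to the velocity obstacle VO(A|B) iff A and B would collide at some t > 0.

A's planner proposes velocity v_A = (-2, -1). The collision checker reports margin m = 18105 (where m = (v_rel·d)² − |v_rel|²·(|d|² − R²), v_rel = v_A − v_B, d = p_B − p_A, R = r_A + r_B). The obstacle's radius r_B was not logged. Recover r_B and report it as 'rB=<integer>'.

m = 18105
d = (8, 16);  v_rel = (-9, -8),  |v_rel|² = 145
v_rel×d = (-9)·(16) − (-8)·(8) = -80
since m = R²·145 − (-80)²:  R² = (6400 + 18105) / 145 = 169
R = √169 = 13  ⇒  r_B = 13 − 6 = 7

rB=7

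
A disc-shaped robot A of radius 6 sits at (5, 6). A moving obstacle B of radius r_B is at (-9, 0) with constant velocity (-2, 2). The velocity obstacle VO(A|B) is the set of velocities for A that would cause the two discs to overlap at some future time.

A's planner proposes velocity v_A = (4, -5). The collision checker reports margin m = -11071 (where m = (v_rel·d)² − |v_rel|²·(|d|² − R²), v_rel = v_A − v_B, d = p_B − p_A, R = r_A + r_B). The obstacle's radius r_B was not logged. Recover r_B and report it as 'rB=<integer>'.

m = -11071
d = (-14, -6);  v_rel = (6, -7),  |v_rel|² = 85
v_rel×d = (6)·(-6) − (-7)·(-14) = -134
since m = R²·85 − (-134)²:  R² = (17956 + -11071) / 85 = 81
R = √81 = 9  ⇒  r_B = 9 − 6 = 3

rB=3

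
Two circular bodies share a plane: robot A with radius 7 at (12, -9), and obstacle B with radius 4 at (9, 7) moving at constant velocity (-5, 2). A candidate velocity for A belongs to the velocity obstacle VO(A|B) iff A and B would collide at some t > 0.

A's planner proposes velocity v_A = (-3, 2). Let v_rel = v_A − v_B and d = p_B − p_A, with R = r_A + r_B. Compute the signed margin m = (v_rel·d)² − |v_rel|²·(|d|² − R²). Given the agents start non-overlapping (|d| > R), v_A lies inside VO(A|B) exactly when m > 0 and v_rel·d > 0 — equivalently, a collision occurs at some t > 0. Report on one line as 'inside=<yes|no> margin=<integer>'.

d = (-3, 16),  |d|² = 265;  R = 7+4 = 11,  c = 265−11² = 144
v_rel = (2, 0),  |v_rel|² = 4;  v_rel·d = (2)·(-3) + (0)·(16) = -6
4·t² + 12·t + 144 = 0  ⇒  m = (-6)² − 4·144 = -540
m = -540 < 0,  v_rel·d = -6 < 0  ⇒  outside

inside=no margin=-540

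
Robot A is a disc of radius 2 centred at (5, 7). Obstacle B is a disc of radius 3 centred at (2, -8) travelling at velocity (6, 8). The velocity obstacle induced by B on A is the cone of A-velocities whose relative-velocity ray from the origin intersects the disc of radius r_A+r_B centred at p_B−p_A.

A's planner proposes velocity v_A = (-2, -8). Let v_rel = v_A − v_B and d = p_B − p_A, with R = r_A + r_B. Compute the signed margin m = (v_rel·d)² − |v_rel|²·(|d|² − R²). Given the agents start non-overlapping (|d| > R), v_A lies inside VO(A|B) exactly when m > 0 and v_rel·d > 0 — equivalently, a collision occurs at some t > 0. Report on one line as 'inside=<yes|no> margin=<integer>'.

d = (-3, -15),  |d|² = 234;  R = 2+3 = 5,  c = 234−5² = 209
v_rel = (-8, -16),  |v_rel|² = 320;  v_rel·d = (-8)·(-3) + (-16)·(-15) = 264
320·t² − 528·t + 209 = 0  ⇒  m = 264² − 320·209 = 2816
m = 2816 > 0,  v_rel·d = 264 > 0  ⇒  inside

inside=yes margin=2816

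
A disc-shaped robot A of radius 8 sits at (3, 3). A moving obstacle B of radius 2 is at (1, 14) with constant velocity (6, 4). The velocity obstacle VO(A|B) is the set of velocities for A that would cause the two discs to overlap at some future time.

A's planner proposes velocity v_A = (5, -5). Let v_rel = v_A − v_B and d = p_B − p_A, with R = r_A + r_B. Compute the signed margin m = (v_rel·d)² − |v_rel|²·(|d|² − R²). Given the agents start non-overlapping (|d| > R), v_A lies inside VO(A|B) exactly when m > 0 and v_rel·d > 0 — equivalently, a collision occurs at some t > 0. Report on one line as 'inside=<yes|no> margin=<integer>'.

d = (-2, 11),  |d|² = 125;  R = 8+2 = 10,  c = 125−10² = 25
v_rel = (-1, -9),  |v_rel|² = 82;  v_rel·d = (-1)·(-2) + (-9)·(11) = -97
82·t² + 194·t + 25 = 0  ⇒  m = (-97)² − 82·25 = 7359
m = 7359 > 0,  v_rel·d = -97 < 0  ⇒  outside

inside=no margin=7359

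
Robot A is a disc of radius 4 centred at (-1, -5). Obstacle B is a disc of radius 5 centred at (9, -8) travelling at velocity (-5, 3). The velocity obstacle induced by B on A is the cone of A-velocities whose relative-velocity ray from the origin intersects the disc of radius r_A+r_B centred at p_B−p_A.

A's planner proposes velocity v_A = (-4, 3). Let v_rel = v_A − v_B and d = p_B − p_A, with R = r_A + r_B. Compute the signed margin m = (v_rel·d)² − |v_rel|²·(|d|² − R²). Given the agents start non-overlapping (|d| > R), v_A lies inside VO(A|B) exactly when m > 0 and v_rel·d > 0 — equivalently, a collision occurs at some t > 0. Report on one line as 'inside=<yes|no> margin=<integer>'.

d = (10, -3),  |d|² = 109;  R = 4+5 = 9,  c = 109−9² = 28
v_rel = (1, 0),  |v_rel|² = 1;  v_rel·d = (1)·(10) + (0)·(-3) = 10
1·t² − 20·t + 28 = 0  ⇒  m = 10² − 1·28 = 72
m = 72 > 0,  v_rel·d = 10 > 0  ⇒  inside

inside=yes margin=72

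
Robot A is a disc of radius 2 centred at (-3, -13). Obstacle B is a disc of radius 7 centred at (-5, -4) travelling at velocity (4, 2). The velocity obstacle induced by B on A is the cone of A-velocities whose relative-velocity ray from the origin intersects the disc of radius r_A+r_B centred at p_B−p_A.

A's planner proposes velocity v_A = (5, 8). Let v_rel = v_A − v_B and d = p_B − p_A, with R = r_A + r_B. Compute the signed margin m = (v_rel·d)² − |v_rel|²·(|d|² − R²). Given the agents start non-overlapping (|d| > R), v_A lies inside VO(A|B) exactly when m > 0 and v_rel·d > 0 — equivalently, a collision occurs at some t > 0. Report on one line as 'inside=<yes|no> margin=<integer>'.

d = (-2, 9),  |d|² = 85;  R = 2+7 = 9,  c = 85−9² = 4
v_rel = (1, 6),  |v_rel|² = 37;  v_rel·d = (1)·(-2) + (6)·(9) = 52
37·t² − 104·t + 4 = 0  ⇒  m = 52² − 37·4 = 2556
m = 2556 > 0,  v_rel·d = 52 > 0  ⇒  inside

inside=yes margin=2556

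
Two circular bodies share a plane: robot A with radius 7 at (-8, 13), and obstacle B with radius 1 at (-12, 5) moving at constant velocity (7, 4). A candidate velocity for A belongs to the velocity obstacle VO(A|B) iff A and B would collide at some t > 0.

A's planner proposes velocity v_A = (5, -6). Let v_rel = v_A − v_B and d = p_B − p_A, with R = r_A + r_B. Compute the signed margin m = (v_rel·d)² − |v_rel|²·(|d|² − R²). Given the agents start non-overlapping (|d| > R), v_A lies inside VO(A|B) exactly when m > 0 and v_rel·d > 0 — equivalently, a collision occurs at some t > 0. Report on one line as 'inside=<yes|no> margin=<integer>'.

d = (-4, -8),  |d|² = 80;  R = 7+1 = 8,  c = 80−8² = 16
v_rel = (-2, -10),  |v_rel|² = 104;  v_rel·d = (-2)·(-4) + (-10)·(-8) = 88
104·t² − 176·t + 16 = 0  ⇒  m = 88² − 104·16 = 6080
m = 6080 > 0,  v_rel·d = 88 > 0  ⇒  inside

inside=yes margin=6080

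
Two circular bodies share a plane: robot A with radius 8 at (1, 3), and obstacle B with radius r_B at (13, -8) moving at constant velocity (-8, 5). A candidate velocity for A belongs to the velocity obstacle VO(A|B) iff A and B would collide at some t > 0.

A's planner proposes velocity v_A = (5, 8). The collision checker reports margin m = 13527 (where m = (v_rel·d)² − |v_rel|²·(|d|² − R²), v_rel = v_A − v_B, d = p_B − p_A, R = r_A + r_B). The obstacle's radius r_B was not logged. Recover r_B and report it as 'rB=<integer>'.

m = 13527
d = (12, -11);  v_rel = (13, 3),  |v_rel|² = 178
v_rel×d = (13)·(-11) − (3)·(12) = -179
since m = R²·178 − (-179)²:  R² = (32041 + 13527) / 178 = 256
R = √256 = 16  ⇒  r_B = 16 − 8 = 8

rB=8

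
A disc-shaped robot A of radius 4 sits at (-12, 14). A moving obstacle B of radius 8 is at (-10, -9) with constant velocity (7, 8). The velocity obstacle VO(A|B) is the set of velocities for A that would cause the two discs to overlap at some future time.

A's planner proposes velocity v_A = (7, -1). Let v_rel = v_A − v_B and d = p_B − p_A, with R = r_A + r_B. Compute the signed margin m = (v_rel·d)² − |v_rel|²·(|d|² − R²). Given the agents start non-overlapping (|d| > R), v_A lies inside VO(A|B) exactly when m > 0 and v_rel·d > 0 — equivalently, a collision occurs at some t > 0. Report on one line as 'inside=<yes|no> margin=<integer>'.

d = (2, -23),  |d|² = 533;  R = 4+8 = 12,  c = 533−12² = 389
v_rel = (0, -9),  |v_rel|² = 81;  v_rel·d = (0)·(2) + (-9)·(-23) = 207
81·t² − 414·t + 389 = 0  ⇒  m = 207² − 81·389 = 11340
m = 11340 > 0,  v_rel·d = 207 > 0  ⇒  inside

inside=yes margin=11340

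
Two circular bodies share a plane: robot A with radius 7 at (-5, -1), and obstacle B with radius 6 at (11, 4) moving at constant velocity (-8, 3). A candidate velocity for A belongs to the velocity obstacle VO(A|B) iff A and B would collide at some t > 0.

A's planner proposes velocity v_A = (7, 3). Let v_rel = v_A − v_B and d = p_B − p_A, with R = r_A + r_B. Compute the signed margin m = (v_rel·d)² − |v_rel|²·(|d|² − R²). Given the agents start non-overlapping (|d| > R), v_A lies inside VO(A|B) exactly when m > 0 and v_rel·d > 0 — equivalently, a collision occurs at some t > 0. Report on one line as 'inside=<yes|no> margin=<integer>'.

d = (16, 5),  |d|² = 281;  R = 7+6 = 13,  c = 281−13² = 112
v_rel = (15, 0),  |v_rel|² = 225;  v_rel·d = (15)·(16) + (0)·(5) = 240
225·t² − 480·t + 112 = 0  ⇒  m = 240² − 225·112 = 32400
m = 32400 > 0,  v_rel·d = 240 > 0  ⇒  inside

inside=yes margin=32400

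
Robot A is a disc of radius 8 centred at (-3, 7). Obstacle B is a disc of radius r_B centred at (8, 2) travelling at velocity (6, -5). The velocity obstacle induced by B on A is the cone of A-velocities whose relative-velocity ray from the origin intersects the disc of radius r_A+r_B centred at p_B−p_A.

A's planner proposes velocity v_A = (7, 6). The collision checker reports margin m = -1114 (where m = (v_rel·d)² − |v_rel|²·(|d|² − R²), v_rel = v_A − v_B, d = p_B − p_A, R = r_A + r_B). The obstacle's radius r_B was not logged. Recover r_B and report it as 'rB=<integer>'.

m = -1114
d = (11, -5);  v_rel = (1, 11),  |v_rel|² = 122
v_rel×d = (1)·(-5) − (11)·(11) = -126
since m = R²·122 − (-126)²:  R² = (15876 + -1114) / 122 = 121
R = √121 = 11  ⇒  r_B = 11 − 8 = 3

rB=3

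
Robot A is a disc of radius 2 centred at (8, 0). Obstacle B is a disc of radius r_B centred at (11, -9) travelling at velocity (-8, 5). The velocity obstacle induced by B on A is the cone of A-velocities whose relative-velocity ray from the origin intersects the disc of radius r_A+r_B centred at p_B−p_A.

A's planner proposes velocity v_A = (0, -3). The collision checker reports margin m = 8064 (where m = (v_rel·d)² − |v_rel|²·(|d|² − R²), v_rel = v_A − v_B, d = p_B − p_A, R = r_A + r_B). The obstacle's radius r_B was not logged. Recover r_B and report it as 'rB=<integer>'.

m = 8064
d = (3, -9);  v_rel = (8, -8),  |v_rel|² = 128
v_rel×d = (8)·(-9) − (-8)·(3) = -48
since m = R²·128 − (-48)²:  R² = (2304 + 8064) / 128 = 81
R = √81 = 9  ⇒  r_B = 9 − 2 = 7

rB=7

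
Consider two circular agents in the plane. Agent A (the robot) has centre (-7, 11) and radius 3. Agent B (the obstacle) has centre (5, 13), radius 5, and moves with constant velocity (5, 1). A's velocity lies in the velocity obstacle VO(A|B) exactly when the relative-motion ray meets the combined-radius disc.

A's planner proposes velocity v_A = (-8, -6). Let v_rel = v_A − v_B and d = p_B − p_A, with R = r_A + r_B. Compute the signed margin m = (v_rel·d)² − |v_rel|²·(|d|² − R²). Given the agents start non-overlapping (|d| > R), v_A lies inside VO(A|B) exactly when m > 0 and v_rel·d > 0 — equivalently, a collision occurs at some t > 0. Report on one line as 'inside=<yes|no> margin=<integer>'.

d = (12, 2),  |d|² = 148;  R = 3+5 = 8,  c = 148−8² = 84
v_rel = (-13, -7),  |v_rel|² = 218;  v_rel·d = (-13)·(12) + (-7)·(2) = -170
218·t² + 340·t + 84 = 0  ⇒  m = (-170)² − 218·84 = 10588
m = 10588 > 0,  v_rel·d = -170 < 0  ⇒  outside

inside=no margin=10588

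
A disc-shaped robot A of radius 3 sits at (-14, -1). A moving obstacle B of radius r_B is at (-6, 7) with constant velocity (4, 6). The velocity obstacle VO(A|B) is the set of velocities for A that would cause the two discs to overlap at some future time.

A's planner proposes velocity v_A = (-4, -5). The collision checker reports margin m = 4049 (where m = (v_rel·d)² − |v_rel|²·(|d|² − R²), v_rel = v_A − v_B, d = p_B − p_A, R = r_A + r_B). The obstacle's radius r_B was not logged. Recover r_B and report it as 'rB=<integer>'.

m = 4049
d = (8, 8);  v_rel = (-8, -11),  |v_rel|² = 185
v_rel×d = (-8)·(8) − (-11)·(8) = 24
since m = R²·185 − 24²:  R² = (576 + 4049) / 185 = 25
R = √25 = 5  ⇒  r_B = 5 − 3 = 2

rB=2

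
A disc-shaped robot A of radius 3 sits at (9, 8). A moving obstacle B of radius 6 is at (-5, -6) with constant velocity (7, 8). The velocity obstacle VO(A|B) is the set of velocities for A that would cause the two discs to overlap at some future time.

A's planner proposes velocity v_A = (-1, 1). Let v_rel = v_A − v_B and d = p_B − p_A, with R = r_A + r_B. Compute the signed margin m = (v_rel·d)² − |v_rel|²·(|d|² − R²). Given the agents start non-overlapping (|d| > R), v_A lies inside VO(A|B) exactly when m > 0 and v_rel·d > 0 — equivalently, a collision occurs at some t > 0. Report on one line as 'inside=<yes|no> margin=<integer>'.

d = (-14, -14),  |d|² = 392;  R = 3+6 = 9,  c = 392−9² = 311
v_rel = (-8, -7),  |v_rel|² = 113;  v_rel·d = (-8)·(-14) + (-7)·(-14) = 210
113·t² − 420·t + 311 = 0  ⇒  m = 210² − 113·311 = 8957
m = 8957 > 0,  v_rel·d = 210 > 0  ⇒  inside

inside=yes margin=8957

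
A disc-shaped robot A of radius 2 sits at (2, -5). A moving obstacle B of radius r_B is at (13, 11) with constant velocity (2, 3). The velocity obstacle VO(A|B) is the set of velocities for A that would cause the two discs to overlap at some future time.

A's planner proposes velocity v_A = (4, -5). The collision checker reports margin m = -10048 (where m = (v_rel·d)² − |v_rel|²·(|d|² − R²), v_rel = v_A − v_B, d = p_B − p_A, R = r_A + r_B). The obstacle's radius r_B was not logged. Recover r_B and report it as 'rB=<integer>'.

m = -10048
d = (11, 16);  v_rel = (2, -8),  |v_rel|² = 68
v_rel×d = (2)·(16) − (-8)·(11) = 120
since m = R²·68 − 120²:  R² = (14400 + -10048) / 68 = 64
R = √64 = 8  ⇒  r_B = 8 − 2 = 6

rB=6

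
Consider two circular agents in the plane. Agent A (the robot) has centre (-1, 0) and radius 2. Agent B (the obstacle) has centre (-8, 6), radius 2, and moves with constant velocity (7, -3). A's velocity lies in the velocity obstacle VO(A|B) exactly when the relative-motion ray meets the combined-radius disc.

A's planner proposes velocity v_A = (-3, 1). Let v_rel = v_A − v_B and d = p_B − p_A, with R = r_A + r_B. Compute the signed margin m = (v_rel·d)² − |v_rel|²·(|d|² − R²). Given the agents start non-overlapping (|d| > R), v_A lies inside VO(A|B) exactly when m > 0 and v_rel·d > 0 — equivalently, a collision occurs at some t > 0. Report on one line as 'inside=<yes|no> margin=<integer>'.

d = (-7, 6),  |d|² = 85;  R = 2+2 = 4,  c = 85−4² = 69
v_rel = (-10, 4),  |v_rel|² = 116;  v_rel·d = (-10)·(-7) + (4)·(6) = 94
116·t² − 188·t + 69 = 0  ⇒  m = 94² − 116·69 = 832
m = 832 > 0,  v_rel·d = 94 > 0  ⇒  inside

inside=yes margin=832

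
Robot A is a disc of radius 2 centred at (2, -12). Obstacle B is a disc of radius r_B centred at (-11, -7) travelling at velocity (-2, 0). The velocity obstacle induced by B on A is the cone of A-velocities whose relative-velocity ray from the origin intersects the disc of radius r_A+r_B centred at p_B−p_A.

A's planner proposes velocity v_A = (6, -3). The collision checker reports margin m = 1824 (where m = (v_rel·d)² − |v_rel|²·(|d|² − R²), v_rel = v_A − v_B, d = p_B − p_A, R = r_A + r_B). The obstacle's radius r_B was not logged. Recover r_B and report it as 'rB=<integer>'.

m = 1824
d = (-13, 5);  v_rel = (8, -3),  |v_rel|² = 73
v_rel×d = (8)·(5) − (-3)·(-13) = 1
since m = R²·73 − 1²:  R² = (1 + 1824) / 73 = 25
R = √25 = 5  ⇒  r_B = 5 − 2 = 3

rB=3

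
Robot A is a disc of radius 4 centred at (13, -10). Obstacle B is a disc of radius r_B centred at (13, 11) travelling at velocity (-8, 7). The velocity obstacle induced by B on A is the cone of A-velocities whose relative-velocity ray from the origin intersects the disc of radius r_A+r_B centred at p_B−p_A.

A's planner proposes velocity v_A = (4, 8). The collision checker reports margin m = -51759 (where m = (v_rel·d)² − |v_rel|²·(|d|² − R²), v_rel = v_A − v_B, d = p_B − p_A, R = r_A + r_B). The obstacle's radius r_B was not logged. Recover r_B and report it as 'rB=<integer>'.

m = -51759
d = (0, 21);  v_rel = (12, 1),  |v_rel|² = 145
v_rel×d = (12)·(21) − (1)·(0) = 252
since m = R²·145 − 252²:  R² = (63504 + -51759) / 145 = 81
R = √81 = 9  ⇒  r_B = 9 − 4 = 5

rB=5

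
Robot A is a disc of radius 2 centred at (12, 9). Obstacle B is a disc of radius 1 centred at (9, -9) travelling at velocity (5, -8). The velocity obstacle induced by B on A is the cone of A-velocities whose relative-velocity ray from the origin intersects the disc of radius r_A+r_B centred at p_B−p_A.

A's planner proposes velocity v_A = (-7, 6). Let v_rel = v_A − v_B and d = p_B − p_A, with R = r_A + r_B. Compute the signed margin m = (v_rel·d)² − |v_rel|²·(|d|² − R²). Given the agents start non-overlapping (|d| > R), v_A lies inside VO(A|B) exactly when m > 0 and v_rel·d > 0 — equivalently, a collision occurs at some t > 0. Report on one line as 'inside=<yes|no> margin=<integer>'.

d = (-3, -18),  |d|² = 333;  R = 2+1 = 3,  c = 333−3² = 324
v_rel = (-12, 14),  |v_rel|² = 340;  v_rel·d = (-12)·(-3) + (14)·(-18) = -216
340·t² + 432·t + 324 = 0  ⇒  m = (-216)² − 340·324 = -63504
m = -63504 < 0,  v_rel·d = -216 < 0  ⇒  outside

inside=no margin=-63504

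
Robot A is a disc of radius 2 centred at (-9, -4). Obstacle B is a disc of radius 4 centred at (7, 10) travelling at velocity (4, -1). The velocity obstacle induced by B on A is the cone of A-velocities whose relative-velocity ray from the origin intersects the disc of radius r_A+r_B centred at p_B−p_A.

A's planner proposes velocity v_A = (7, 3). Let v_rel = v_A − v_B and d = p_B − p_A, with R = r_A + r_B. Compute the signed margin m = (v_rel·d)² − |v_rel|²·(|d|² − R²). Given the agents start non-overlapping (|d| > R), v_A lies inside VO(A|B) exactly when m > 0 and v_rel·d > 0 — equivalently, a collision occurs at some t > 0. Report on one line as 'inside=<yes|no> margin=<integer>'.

d = (16, 14),  |d|² = 452;  R = 2+4 = 6,  c = 452−6² = 416
v_rel = (3, 4),  |v_rel|² = 25;  v_rel·d = (3)·(16) + (4)·(14) = 104
25·t² − 208·t + 416 = 0  ⇒  m = 104² − 25·416 = 416
m = 416 > 0,  v_rel·d = 104 > 0  ⇒  inside

inside=yes margin=416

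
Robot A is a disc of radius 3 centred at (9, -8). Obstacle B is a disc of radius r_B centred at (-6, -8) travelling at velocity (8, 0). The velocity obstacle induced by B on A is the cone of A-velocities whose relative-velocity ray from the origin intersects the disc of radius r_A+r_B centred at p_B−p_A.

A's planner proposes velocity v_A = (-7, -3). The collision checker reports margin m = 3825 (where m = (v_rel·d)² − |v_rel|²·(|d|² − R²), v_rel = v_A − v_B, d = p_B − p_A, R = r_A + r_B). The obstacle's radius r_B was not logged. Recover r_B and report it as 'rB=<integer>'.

m = 3825
d = (-15, 0);  v_rel = (-15, -3),  |v_rel|² = 234
v_rel×d = (-15)·(0) − (-3)·(-15) = -45
since m = R²·234 − (-45)²:  R² = (2025 + 3825) / 234 = 25
R = √25 = 5  ⇒  r_B = 5 − 3 = 2

rB=2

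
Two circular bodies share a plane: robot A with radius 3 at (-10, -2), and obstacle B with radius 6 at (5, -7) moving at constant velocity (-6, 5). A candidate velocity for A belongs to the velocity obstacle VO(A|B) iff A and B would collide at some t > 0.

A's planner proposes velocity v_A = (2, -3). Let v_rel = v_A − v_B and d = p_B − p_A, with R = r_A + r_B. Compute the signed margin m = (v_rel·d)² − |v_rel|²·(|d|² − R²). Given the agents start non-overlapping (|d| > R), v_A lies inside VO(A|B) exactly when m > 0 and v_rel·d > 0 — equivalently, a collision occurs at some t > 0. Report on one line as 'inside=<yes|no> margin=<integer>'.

d = (15, -5),  |d|² = 250;  R = 3+6 = 9,  c = 250−9² = 169
v_rel = (8, -8),  |v_rel|² = 128;  v_rel·d = (8)·(15) + (-8)·(-5) = 160
128·t² − 320·t + 169 = 0  ⇒  m = 160² − 128·169 = 3968
m = 3968 > 0,  v_rel·d = 160 > 0  ⇒  inside

inside=yes margin=3968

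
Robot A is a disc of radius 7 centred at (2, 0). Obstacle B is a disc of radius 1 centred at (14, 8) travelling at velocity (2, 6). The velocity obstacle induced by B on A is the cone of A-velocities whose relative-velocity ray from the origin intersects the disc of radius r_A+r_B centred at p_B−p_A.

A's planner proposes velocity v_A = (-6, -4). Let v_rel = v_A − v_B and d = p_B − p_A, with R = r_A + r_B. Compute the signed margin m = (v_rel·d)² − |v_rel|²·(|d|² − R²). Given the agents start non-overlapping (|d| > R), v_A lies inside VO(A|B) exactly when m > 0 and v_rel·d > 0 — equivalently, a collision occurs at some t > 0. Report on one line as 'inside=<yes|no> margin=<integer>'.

d = (12, 8),  |d|² = 208;  R = 7+1 = 8,  c = 208−8² = 144
v_rel = (-8, -10),  |v_rel|² = 164;  v_rel·d = (-8)·(12) + (-10)·(8) = -176
164·t² + 352·t + 144 = 0  ⇒  m = (-176)² − 164·144 = 7360
m = 7360 > 0,  v_rel·d = -176 < 0  ⇒  outside

inside=no margin=7360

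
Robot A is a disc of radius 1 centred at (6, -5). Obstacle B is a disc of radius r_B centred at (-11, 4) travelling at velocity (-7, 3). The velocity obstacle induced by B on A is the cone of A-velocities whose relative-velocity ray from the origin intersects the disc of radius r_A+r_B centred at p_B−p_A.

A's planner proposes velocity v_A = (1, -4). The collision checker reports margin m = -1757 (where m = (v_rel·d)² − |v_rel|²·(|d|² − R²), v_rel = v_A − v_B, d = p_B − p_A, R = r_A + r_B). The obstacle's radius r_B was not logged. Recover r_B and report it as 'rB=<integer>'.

m = -1757
d = (-17, 9);  v_rel = (8, -7),  |v_rel|² = 113
v_rel×d = (8)·(9) − (-7)·(-17) = -47
since m = R²·113 − (-47)²:  R² = (2209 + -1757) / 113 = 4
R = √4 = 2  ⇒  r_B = 2 − 1 = 1

rB=1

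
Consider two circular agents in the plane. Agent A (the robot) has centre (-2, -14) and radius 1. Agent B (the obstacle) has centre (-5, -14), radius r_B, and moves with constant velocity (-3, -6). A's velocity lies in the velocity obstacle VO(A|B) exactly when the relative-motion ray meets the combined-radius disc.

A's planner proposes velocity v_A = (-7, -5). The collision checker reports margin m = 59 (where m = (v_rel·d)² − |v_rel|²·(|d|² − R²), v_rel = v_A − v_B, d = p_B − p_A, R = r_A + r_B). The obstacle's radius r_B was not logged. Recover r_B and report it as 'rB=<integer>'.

m = 59
d = (-3, 0);  v_rel = (-4, 1),  |v_rel|² = 17
v_rel×d = (-4)·(0) − (1)·(-3) = 3
since m = R²·17 − 3²:  R² = (9 + 59) / 17 = 4
R = √4 = 2  ⇒  r_B = 2 − 1 = 1

rB=1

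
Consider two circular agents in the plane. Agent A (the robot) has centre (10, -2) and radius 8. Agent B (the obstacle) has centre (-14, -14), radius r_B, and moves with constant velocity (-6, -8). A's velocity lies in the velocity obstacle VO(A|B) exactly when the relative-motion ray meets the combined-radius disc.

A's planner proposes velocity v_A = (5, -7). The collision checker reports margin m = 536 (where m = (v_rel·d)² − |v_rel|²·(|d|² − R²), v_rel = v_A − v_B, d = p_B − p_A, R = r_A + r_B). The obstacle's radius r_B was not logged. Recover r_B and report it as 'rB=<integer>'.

m = 536
d = (-24, -12);  v_rel = (11, 1),  |v_rel|² = 122
v_rel×d = (11)·(-12) − (1)·(-24) = -108
since m = R²·122 − (-108)²:  R² = (11664 + 536) / 122 = 100
R = √100 = 10  ⇒  r_B = 10 − 8 = 2

rB=2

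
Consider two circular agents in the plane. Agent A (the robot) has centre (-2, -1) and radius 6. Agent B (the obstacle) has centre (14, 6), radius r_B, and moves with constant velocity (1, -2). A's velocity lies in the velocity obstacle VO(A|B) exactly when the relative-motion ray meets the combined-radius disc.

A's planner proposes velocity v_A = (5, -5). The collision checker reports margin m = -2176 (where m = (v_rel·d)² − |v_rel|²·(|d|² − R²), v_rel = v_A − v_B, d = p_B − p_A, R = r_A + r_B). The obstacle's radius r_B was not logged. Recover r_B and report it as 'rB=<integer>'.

m = -2176
d = (16, 7);  v_rel = (4, -3),  |v_rel|² = 25
v_rel×d = (4)·(7) − (-3)·(16) = 76
since m = R²·25 − 76²:  R² = (5776 + -2176) / 25 = 144
R = √144 = 12  ⇒  r_B = 12 − 6 = 6

rB=6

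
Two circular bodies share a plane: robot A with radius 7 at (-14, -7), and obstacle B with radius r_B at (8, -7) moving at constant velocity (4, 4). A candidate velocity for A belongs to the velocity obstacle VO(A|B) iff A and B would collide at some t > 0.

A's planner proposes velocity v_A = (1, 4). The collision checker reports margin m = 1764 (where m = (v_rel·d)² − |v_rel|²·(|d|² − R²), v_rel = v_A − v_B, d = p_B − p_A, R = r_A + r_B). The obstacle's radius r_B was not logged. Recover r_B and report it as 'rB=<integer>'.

m = 1764
d = (22, 0);  v_rel = (-3, 0),  |v_rel|² = 9
v_rel×d = (-3)·(0) − (0)·(22) = 0
since m = R²·9 − 0²:  R² = (0 + 1764) / 9 = 196
R = √196 = 14  ⇒  r_B = 14 − 7 = 7

rB=7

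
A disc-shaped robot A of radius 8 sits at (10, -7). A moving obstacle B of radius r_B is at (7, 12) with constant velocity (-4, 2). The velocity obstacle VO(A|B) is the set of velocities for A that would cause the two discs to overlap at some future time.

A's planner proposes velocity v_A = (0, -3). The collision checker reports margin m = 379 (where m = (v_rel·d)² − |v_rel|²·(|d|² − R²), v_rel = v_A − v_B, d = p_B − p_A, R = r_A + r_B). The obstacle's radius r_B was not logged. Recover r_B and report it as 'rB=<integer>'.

m = 379
d = (-3, 19);  v_rel = (4, -5),  |v_rel|² = 41
v_rel×d = (4)·(19) − (-5)·(-3) = 61
since m = R²·41 − 61²:  R² = (3721 + 379) / 41 = 100
R = √100 = 10  ⇒  r_B = 10 − 8 = 2

rB=2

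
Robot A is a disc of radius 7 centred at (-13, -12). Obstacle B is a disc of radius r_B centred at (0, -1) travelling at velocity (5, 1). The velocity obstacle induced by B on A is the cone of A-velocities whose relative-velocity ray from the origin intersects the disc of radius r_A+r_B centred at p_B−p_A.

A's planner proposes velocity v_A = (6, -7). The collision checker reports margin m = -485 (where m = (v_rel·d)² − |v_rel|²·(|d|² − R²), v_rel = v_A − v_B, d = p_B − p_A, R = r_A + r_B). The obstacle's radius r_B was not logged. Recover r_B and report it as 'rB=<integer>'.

m = -485
d = (13, 11);  v_rel = (1, -8),  |v_rel|² = 65
v_rel×d = (1)·(11) − (-8)·(13) = 115
since m = R²·65 − 115²:  R² = (13225 + -485) / 65 = 196
R = √196 = 14  ⇒  r_B = 14 − 7 = 7

rB=7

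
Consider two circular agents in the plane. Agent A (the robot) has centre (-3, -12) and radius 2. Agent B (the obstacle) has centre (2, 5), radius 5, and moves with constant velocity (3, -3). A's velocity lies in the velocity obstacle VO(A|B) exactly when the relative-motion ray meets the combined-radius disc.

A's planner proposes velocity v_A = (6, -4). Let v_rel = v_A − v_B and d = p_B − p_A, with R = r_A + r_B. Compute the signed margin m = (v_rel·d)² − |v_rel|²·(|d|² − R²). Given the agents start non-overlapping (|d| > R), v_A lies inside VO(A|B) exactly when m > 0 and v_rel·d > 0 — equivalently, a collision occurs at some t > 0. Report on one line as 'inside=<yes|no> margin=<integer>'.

d = (5, 17),  |d|² = 314;  R = 2+5 = 7,  c = 314−7² = 265
v_rel = (3, -1),  |v_rel|² = 10;  v_rel·d = (3)·(5) + (-1)·(17) = -2
10·t² + 4·t + 265 = 0  ⇒  m = (-2)² − 10·265 = -2646
m = -2646 < 0,  v_rel·d = -2 < 0  ⇒  outside

inside=no margin=-2646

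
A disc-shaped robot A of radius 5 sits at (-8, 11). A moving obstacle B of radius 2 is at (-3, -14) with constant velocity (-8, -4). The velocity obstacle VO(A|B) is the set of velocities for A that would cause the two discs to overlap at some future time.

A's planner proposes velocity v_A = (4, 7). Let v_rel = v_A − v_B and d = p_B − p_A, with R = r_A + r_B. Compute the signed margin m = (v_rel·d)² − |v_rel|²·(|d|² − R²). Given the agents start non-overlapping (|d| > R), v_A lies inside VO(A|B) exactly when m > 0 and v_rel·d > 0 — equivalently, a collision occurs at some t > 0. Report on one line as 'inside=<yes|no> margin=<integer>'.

d = (5, -25),  |d|² = 650;  R = 5+2 = 7,  c = 650−7² = 601
v_rel = (12, 11),  |v_rel|² = 265;  v_rel·d = (12)·(5) + (11)·(-25) = -215
265·t² + 430·t + 601 = 0  ⇒  m = (-215)² − 265·601 = -113040
m = -113040 < 0,  v_rel·d = -215 < 0  ⇒  outside

inside=no margin=-113040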